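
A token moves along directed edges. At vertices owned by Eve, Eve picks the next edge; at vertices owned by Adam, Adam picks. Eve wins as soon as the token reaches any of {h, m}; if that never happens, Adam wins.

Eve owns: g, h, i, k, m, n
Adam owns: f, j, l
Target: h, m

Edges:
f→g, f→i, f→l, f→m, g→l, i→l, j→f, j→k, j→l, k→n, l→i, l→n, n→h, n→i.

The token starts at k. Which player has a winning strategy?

Eve

A0 = {h, m}
A1: add {n} — n (Eve) has n→h.
A2: add {k} — k (Eve) has k→n.
A3 = A2; e.g. f (Adam) can still go to g. Fixed point.
k ∈ A2, so Eve can force the target.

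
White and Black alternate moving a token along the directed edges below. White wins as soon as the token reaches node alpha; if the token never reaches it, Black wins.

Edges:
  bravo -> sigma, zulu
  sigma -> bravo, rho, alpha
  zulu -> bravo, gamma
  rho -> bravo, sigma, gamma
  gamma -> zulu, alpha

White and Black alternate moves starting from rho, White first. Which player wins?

Track states (vertex, player-to-move).
A0 = {(alpha,White), (alpha,Black)}
A1: add {(sigma,White), (gamma,White)}.
A2 = A1; e.g. (bravo,White) stays out. (rho,White) never enters ⇒ Black avoids the target.

Black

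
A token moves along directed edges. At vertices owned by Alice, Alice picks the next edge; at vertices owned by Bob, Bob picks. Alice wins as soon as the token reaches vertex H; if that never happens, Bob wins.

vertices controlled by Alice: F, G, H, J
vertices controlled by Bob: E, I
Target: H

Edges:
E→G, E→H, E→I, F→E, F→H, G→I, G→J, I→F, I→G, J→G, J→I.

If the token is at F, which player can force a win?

A0 = {H}
A1: add {F} — F (Alice) has F→H.
A2 = A1; e.g. E (Bob) can still go to G. Fixed point.
F ∈ A1, so Alice can force the target.

Alice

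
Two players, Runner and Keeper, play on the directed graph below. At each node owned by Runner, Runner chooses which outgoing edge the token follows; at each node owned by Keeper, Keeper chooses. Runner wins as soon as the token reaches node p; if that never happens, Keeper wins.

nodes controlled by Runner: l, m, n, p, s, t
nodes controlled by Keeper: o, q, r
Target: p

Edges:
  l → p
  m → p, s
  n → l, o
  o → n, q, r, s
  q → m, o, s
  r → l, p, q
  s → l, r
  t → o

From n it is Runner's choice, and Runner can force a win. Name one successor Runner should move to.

A0 = {p}
A1: add {l, m} — l (Runner) has l→p; m (Runner) has m→p.
A2: add {n, s} — n (Runner) has n→l; s (Runner) has s→l.
A3 = A2; e.g. o (Keeper) can still go to q. Fixed point.
From n, successor l is in the attractor (rank 1); the other successor o is not.

l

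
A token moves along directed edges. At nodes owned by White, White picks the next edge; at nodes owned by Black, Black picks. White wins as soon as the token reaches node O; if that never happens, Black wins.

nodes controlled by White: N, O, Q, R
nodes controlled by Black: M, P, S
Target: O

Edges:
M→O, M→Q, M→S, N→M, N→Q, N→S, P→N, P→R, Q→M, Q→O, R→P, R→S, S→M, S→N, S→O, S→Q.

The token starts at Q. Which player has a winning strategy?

A0 = {O}
A1: add {Q} — Q (White) has Q→O.
Q ∈ A1, so White can force the target.

White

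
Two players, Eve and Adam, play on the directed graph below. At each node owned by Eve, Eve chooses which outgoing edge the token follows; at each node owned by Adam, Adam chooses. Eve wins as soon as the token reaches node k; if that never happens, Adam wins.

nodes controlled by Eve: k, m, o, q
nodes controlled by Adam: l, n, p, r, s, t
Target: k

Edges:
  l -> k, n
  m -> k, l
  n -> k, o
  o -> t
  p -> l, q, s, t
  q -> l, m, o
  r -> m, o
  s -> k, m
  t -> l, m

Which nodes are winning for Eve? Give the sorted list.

k, m, q, s

A0 = {k}
A1: add {m} — m (Eve) has m→k.
A2: add {q, s} — q (Eve) has q→m; s (Adam): all of {k, m} already in.
A3 = A2; e.g. l (Adam) can still go to n. Fixed point.
Eve's winning region = {k, m, q, s}.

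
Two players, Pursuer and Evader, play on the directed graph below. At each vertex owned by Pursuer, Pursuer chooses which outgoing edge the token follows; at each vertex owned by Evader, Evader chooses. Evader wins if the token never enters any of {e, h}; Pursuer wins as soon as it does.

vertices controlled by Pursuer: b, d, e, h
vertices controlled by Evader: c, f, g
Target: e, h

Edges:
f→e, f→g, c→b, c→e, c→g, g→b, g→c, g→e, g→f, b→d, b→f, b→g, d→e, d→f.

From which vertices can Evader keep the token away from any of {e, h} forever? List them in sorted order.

A0 = {e, h}
A1: add {d} — d (Pursuer) has d→e.
A2: add {b} — b (Pursuer) has b→d.
A3 = A2; e.g. c (Evader) can still go to g. Fixed point.
Pursuer's attractor = {b, d, e, h}; Evader avoids the target exactly from the complement.

c, f, g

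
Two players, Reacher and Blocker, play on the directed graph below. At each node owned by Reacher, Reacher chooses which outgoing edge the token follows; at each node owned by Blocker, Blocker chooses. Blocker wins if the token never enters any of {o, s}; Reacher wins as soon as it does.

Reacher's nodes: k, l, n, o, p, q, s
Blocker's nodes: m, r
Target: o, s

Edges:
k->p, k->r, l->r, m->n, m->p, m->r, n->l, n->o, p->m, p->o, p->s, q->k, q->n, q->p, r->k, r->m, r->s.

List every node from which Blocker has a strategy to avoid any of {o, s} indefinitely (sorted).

l, m, r

A0 = {o, s}
A1: add {n, p} — n (Reacher) has n→o; p (Reacher) has p→o.
A2: add {k, q} — k (Reacher) has k→p; q (Reacher) has q→n.
A3 = A2; e.g. l (Reacher) has no edge into A2. Fixed point.
Reacher's attractor = {k, n, o, p, q, s}; Blocker avoids the target exactly from the complement.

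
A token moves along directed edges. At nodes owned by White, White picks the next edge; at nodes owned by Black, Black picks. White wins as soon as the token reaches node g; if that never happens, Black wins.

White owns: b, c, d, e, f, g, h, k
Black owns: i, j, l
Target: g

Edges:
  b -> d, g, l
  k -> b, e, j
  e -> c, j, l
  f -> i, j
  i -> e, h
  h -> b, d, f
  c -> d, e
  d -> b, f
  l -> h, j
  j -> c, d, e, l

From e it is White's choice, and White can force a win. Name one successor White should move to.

c

A0 = {g}
A1: add {b} — b (White) has b→g.
A2: add {d, h, k} — d (White) has d→b; h (White) has h→b; k (White) has k→b.
A3: add {c} — c (White) has c→d.
A4: add {e} — e (White) has e→c.
A5: add {i} — i (Black): all of {e, h} already in.
A6: add {f} — f (White) has f→i.
A7 = A6; e.g. j (Black) can still go to l. Fixed point.
From e, successor c is in the attractor (rank 3); the other successors j, l are not.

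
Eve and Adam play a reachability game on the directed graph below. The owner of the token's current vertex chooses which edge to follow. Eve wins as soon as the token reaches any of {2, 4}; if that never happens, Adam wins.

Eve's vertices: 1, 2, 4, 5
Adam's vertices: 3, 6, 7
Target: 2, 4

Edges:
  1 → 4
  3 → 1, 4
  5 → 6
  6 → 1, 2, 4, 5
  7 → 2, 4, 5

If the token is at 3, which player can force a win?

Eve

A0 = {2, 4}
A1: add {1} — 1 (Eve) has 1→4.
A2: add {3} — 3 (Adam): all of {1, 4} already in.
A3 = A2; e.g. 5 (Eve) has no edge into A2. Fixed point.
3 ∈ A2, so Eve can force the target.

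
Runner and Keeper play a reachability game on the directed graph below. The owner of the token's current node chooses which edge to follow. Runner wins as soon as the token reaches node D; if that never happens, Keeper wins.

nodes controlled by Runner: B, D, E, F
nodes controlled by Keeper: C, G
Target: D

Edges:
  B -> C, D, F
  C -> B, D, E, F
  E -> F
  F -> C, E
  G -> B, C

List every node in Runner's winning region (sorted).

B, D

A0 = {D}
A1: add {B} — B (Runner) has B→D.
A2 = A1; e.g. C (Keeper) can still go to E. Fixed point.
Runner's winning region = {B, D}.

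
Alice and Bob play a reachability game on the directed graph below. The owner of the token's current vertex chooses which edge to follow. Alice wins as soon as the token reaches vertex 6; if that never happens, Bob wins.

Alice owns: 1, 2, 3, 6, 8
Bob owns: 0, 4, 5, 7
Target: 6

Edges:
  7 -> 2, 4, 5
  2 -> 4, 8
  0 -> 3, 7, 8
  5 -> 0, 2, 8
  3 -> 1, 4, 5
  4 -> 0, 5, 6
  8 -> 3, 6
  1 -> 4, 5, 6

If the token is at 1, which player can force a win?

A0 = {6}
A1: add {1, 8} — 1 (Alice) has 1→6; 8 (Alice) has 8→6.
1 ∈ A1, so Alice can force the target.

Alice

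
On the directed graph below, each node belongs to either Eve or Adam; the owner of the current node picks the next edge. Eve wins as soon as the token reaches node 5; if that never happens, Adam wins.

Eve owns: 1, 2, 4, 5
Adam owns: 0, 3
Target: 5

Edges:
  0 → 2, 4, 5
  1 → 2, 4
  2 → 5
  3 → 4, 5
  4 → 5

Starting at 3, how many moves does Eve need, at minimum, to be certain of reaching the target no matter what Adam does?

A0 = {5}
A1: add {2, 4} — 2 (Eve) has 2→5; 4 (Eve) has 4→5.
A2: add {0, 1, 3} — 0 (Adam): all of {2, 4, 5} already in; 1 (Eve) has 1→2; 3 (Adam): all of {4, 5} already in.
A2 = all vertices. Fixed point.
3 enters the attractor at level 2, so Eve can force the target in 2 moves from there.

2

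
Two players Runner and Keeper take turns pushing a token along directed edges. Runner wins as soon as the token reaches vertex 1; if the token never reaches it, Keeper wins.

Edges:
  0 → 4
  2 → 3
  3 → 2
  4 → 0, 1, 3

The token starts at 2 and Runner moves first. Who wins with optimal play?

Keeper

Track states (vertex, player-to-move).
A0 = {(1,Runner), (1,Keeper)}
A1: add {(4,Runner)}.
A2: add {(0,Keeper)}.
A3 = A2; e.g. (0,Runner) stays out. (2,Runner) never enters ⇒ Keeper avoids the target.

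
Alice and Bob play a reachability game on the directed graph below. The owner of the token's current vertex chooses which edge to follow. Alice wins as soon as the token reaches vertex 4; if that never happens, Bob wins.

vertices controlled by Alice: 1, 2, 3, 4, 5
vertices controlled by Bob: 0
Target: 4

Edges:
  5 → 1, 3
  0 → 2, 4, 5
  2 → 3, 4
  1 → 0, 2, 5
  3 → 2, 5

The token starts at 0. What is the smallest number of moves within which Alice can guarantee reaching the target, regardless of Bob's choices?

4

A0 = {4}
A1: add {2} — 2 (Alice) has 2→4.
A2: add {1, 3} — 1 (Alice) has 1→2; 3 (Alice) has 3→2.
A3: add {5} — 5 (Alice) has 5→1.
A4: add {0} — 0 (Bob): all of {2, 4, 5} already in.
A4 = all vertices. Fixed point.
0 enters the attractor at level 4, so Alice can force the target in 4 moves from there.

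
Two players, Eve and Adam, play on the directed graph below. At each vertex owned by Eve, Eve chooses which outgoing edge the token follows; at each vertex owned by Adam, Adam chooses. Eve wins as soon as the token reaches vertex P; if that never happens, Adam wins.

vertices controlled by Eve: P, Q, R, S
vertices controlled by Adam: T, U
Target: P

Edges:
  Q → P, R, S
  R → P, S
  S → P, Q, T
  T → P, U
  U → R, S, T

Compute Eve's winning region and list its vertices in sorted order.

P, Q, R, S

A0 = {P}
A1: add {Q, R, S} — Q (Eve) has Q→P; R (Eve) has R→P; S (Eve) has S→P.
A2 = A1; e.g. T (Adam) can still go to U. Fixed point.
Eve's winning region = {P, Q, R, S}.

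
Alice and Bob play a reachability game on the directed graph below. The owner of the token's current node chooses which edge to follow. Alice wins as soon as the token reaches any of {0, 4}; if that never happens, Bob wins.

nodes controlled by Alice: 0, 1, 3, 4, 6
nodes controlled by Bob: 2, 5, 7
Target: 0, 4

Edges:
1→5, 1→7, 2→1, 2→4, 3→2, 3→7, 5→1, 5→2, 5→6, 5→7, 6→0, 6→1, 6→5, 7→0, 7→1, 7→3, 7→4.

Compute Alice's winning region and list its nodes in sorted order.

A0 = {0, 4}
A1: add {6} — 6 (Alice) has 6→0.
A2 = A1; e.g. 1 (Alice) has no edge into A1. Fixed point.
Alice's winning region = {0, 4, 6}.

0, 4, 6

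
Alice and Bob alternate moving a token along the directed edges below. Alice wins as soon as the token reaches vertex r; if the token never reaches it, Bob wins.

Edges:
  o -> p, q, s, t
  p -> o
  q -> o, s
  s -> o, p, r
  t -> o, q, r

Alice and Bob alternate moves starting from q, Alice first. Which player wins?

Track states (vertex, player-to-move).
A0 = {(r,Alice), (r,Bob)}
A1: add {(s,Alice), (t,Alice)}.
A2 = A1; e.g. (o,Alice) stays out. (q,Alice) never enters ⇒ Bob avoids the target.

Bob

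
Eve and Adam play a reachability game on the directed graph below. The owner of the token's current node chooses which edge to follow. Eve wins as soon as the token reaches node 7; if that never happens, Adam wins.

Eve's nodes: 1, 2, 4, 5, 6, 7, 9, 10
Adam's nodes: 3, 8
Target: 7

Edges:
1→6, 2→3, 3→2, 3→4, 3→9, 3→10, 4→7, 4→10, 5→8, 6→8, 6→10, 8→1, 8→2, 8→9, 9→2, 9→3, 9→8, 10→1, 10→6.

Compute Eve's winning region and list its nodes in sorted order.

A0 = {7}
A1: add {4} — 4 (Eve) has 4→7.
A2 = A1; e.g. 1 (Eve) has no edge into A1. Fixed point.
Eve's winning region = {4, 7}.

4, 7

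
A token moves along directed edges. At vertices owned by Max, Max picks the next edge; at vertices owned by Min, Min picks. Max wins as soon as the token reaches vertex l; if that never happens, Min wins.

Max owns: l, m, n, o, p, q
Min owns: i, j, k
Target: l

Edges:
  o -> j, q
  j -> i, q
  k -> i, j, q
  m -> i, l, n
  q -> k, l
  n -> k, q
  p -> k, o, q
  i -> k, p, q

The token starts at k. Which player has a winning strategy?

A0 = {l}
A1: add {m, q} — m (Max) has m→l; q (Max) has q→l.
A2: add {n, o, p} — n (Max) has n→q; o (Max) has o→q; p (Max) has p→q.
A3 = A2; e.g. i (Min) can still go to k. Fixed point.
k never enters the attractor, so Min can avoid the target forever.

Min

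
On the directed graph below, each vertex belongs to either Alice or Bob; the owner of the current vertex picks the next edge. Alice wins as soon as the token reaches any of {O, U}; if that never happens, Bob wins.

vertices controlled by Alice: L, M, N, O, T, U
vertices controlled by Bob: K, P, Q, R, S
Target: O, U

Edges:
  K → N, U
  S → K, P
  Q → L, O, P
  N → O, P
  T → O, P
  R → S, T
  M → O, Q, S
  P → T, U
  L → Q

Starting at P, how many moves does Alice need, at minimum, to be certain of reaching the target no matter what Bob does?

2

A0 = {O, U}
A1: add {M, N, T} — M (Alice) has M→O; N (Alice) has N→O; T (Alice) has T→O.
A2: add {K, P} — K (Bob): all of {N, U} already in; P (Bob): all of {T, U} already in.
P enters the attractor at level 2, so Alice can force the target in 2 moves from there.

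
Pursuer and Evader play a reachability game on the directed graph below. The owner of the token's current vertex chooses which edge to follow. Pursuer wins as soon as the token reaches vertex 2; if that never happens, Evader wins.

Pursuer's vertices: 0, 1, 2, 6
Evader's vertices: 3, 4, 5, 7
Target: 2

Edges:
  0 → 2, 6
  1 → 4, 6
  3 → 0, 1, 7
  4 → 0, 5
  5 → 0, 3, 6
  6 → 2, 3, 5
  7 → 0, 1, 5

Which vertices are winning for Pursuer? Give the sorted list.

A0 = {2}
A1: add {0, 6} — 0 (Pursuer) has 0→2; 6 (Pursuer) has 6→2.
A2: add {1} — 1 (Pursuer) has 1→6.
A3 = A2; e.g. 3 (Evader) can still go to 7. Fixed point.
Pursuer's winning region = {0, 1, 2, 6}.

0, 1, 2, 6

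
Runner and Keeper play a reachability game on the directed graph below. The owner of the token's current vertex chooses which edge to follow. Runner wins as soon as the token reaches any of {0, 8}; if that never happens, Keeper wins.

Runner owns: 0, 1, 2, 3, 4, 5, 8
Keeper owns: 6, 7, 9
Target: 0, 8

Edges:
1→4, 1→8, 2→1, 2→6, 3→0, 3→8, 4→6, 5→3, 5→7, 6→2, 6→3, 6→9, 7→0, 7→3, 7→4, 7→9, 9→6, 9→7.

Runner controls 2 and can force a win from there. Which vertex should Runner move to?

A0 = {0, 8}
A1: add {1, 3} — 1 (Runner) has 1→8; 3 (Runner) has 3→0.
A2: add {2, 5} — 2 (Runner) has 2→1; 5 (Runner) has 5→3.
A3 = A2; e.g. 4 (Runner) has no edge into A2. Fixed point.
From 2, successor 1 is in the attractor (rank 1); the other successor 6 is not.

1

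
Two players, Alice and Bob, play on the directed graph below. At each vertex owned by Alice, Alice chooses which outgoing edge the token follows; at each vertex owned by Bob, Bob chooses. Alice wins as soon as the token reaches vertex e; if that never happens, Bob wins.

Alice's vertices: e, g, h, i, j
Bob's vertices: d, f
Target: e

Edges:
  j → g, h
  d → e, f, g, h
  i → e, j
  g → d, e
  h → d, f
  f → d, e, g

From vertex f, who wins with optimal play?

Bob

A0 = {e}
A1: add {g, i} — g (Alice) has g→e; i (Alice) has i→e.
A2: add {j} — j (Alice) has j→g.
A3 = A2; e.g. d (Bob) can still go to f. Fixed point.
f never enters the attractor, so Bob can avoid the target forever.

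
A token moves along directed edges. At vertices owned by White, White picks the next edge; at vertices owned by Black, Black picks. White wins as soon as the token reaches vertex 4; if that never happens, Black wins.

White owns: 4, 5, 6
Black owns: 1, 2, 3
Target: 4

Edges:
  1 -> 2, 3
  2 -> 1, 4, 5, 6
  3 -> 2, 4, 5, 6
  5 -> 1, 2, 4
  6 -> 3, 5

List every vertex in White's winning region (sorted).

A0 = {4}
A1: add {5} — 5 (White) has 5→4.
A2: add {6} — 6 (White) has 6→5.
A3 = A2; e.g. 1 (Black) can still go to 2. Fixed point.
White's winning region = {4, 5, 6}.

4, 5, 6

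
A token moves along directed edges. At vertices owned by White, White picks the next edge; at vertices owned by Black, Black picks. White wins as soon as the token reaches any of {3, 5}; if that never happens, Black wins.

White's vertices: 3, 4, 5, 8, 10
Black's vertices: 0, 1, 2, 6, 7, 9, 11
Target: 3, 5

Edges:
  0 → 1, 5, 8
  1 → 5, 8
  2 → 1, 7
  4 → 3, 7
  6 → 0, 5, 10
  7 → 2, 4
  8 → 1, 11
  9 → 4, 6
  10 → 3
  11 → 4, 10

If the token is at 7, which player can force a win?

A0 = {3, 5}
A1: add {4, 10} — 4 (White) has 4→3; 10 (White) has 10→3.
A2: add {11} — 11 (Black): all of {4, 10} already in.
A3: add {8} — 8 (White) has 8→11.
A4: add {1} — 1 (Black): all of {5, 8} already in.
A5: add {0} — 0 (Black): all of {1, 5, 8} already in.
A6: add {6} — 6 (Black): all of {0, 5, 10} already in.
A7: add {9} — 9 (Black): all of {4, 6} already in.
A8 = A7; e.g. 2 (Black) can still go to 7. Fixed point.
7 never enters the attractor, so Black can avoid the target forever.

Black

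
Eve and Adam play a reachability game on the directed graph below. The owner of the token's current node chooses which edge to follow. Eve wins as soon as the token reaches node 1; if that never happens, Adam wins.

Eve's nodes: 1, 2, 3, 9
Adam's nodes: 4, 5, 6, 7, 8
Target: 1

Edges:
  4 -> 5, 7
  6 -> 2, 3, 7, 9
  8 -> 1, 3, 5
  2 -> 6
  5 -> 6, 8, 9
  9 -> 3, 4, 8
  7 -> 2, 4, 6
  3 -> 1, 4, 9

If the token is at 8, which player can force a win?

A0 = {1}
A1: add {3} — 3 (Eve) has 3→1.
A2: add {9} — 9 (Eve) has 9→3.
A3 = A2; e.g. 2 (Eve) has no edge into A2. Fixed point.
8 never enters the attractor, so Adam can avoid the target forever.

Adam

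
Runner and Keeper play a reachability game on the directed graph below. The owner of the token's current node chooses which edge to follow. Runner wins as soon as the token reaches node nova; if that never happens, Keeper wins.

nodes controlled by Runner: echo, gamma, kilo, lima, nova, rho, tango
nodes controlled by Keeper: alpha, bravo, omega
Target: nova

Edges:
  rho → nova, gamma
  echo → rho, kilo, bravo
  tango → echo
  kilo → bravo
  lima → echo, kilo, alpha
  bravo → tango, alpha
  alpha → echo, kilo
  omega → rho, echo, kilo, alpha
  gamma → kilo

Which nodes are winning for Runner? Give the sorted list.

A0 = {nova}
A1: add {rho} — rho (Runner) has rho→nova.
A2: add {echo} — echo (Runner) has echo→rho.
A3: add {lima, tango} — tango (Runner) has tango→echo; lima (Runner) has lima→echo.
A4 = A3; e.g. kilo (Runner) has no edge into A3. Fixed point.
Runner's winning region = {echo, lima, nova, rho, tango}.

echo, lima, nova, rho, tango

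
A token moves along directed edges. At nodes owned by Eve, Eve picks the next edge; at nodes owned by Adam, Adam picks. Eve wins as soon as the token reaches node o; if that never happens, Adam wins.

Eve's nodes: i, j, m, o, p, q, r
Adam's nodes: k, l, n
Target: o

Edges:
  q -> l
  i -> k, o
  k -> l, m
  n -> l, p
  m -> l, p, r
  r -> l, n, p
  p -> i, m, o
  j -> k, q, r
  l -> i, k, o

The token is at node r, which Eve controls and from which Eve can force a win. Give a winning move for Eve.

A0 = {o}
A1: add {i, p} — i (Eve) has i→o; p (Eve) has p→o.
A2: add {m, r} — m (Eve) has m→p; r (Eve) has r→p.
A3: add {j} — j (Eve) has j→r.
A4 = A3; e.g. k (Adam) can still go to l. Fixed point.
From r, successor p is in the attractor (rank 1); the other successors l, n are not.

p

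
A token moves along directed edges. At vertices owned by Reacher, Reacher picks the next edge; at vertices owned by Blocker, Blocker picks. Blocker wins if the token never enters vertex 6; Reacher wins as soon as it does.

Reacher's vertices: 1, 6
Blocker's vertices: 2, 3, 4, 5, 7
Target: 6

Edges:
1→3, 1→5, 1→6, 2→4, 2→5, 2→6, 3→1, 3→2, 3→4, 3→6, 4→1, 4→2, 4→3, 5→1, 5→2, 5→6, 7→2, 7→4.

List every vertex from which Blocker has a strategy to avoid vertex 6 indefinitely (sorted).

2, 3, 4, 5, 7

A0 = {6}
A1: add {1} — 1 (Reacher) has 1→6.
A2 = A1; e.g. 2 (Blocker) can still go to 4. Fixed point.
Reacher's attractor = {1, 6}; Blocker avoids the target exactly from the complement.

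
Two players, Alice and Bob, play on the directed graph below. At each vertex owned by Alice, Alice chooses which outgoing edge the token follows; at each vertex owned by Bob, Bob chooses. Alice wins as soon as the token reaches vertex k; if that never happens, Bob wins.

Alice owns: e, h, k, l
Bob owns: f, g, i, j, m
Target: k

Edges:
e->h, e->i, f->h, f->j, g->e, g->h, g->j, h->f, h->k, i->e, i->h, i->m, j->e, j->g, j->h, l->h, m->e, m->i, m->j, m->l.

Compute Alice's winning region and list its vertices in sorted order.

A0 = {k}
A1: add {h} — h (Alice) has h→k.
A2: add {e, l} — e (Alice) has e→h; l (Alice) has l→h.
A3 = A2; e.g. f (Bob) can still go to j. Fixed point.
Alice's winning region = {e, h, k, l}.

e, h, k, l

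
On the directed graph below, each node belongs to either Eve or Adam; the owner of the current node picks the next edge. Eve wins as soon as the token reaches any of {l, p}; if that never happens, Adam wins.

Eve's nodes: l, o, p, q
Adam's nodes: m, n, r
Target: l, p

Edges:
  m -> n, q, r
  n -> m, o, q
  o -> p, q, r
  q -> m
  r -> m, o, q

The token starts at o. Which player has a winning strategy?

Eve

A0 = {l, p}
A1: add {o} — o (Eve) has o→p.
A2 = A1; e.g. m (Adam) can still go to n. Fixed point.
o ∈ A1, so Eve can force the target.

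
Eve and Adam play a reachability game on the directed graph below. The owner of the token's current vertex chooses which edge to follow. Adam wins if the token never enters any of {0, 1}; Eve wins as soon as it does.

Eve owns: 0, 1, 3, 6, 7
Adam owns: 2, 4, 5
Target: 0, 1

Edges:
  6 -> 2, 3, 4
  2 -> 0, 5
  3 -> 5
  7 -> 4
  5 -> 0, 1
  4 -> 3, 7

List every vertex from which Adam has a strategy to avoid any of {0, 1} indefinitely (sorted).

4, 7

A0 = {0, 1}
A1: add {5} — 5 (Adam): all of {0, 1} already in.
A2: add {2, 3} — 2 (Adam): all of {0, 5} already in; 3 (Eve) has 3→5.
A3: add {6} — 6 (Eve) has 6→2.
A4 = A3; e.g. 4 (Adam) can still go to 7. Fixed point.
Eve's attractor = {0, 1, 2, 3, 5, 6}; Adam avoids the target exactly from the complement.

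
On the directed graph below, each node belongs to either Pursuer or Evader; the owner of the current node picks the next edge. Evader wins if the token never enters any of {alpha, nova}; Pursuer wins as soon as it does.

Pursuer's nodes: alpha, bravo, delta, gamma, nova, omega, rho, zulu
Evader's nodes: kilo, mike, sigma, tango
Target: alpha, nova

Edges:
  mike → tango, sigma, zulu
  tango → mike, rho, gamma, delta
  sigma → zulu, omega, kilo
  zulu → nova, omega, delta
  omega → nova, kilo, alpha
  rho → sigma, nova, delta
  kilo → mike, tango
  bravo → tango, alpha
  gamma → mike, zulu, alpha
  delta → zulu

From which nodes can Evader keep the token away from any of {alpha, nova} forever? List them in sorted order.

kilo, mike, sigma, tango

A0 = {alpha, nova}
A1: add {bravo, gamma, omega, rho, zulu} — zulu (Pursuer) has zulu→nova; omega (Pursuer) has omega→nova; rho (Pursuer) has rho→nova; bravo (Pursuer) has bravo→alpha; gamma (Pursuer) has gamma→alpha.
A2: add {delta} — delta (Pursuer) has delta→zulu.
A3 = A2; e.g. mike (Evader) can still go to tango. Fixed point.
Pursuer's attractor = {alpha, bravo, delta, gamma, nova, omega, rho, zulu}; Evader avoids the target exactly from the complement.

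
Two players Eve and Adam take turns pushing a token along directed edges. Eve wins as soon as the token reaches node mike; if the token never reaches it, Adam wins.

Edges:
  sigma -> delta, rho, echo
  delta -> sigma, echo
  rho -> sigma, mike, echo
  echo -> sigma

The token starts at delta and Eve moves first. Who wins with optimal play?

Track states (vertex, player-to-move).
A0 = {(mike,Eve), (mike,Adam)}
A1: add {(rho,Eve)}.
A2 = A1; e.g. (sigma,Eve) stays out. (delta,Eve) never enters ⇒ Adam avoids the target.

Adam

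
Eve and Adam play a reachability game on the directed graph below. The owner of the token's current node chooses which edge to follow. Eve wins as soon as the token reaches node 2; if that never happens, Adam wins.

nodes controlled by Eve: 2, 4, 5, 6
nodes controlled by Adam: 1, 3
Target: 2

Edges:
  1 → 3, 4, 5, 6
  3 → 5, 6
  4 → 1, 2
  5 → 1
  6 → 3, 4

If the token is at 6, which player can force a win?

Eve

A0 = {2}
A1: add {4} — 4 (Eve) has 4→2.
A2: add {6} — 6 (Eve) has 6→4.
A3 = A2; e.g. 1 (Adam) can still go to 3. Fixed point.
6 ∈ A2, so Eve can force the target.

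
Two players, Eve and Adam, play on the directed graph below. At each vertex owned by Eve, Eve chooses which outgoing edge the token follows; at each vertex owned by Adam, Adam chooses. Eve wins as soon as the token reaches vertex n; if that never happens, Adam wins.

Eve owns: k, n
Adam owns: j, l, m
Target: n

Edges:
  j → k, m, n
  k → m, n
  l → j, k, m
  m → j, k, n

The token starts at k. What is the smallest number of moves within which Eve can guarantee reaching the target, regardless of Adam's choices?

A0 = {n}
A1: add {k} — k (Eve) has k→n.
A2 = A1; e.g. j (Adam) can still go to m. Fixed point.
k enters the attractor at level 1, so Eve can force the target in 1 move from there.

1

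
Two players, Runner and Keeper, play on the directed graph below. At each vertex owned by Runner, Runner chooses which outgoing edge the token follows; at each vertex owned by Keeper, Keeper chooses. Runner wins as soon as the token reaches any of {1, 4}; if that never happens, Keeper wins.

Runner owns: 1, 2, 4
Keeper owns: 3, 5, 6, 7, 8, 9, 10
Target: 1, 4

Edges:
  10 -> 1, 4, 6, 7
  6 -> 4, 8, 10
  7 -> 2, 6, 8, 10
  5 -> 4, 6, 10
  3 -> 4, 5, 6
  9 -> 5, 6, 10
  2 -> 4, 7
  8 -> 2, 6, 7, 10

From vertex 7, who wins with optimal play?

A0 = {1, 4}
A1: add {2} — 2 (Runner) has 2→4.
A2 = A1; e.g. 3 (Keeper) can still go to 5. Fixed point.
7 never enters the attractor, so Keeper can avoid the target forever.

Keeper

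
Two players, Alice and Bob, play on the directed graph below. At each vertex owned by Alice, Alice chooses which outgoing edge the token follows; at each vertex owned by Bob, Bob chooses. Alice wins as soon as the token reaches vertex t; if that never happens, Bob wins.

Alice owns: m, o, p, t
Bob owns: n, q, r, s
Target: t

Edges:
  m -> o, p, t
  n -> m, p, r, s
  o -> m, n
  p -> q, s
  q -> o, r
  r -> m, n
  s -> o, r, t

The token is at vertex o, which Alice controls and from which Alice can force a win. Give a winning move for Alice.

m

A0 = {t}
A1: add {m} — m (Alice) has m→t.
A2: add {o} — o (Alice) has o→m.
A3 = A2; e.g. n (Bob) can still go to p. Fixed point.
From o, successor m is in the attractor (rank 1); the other successor n is not.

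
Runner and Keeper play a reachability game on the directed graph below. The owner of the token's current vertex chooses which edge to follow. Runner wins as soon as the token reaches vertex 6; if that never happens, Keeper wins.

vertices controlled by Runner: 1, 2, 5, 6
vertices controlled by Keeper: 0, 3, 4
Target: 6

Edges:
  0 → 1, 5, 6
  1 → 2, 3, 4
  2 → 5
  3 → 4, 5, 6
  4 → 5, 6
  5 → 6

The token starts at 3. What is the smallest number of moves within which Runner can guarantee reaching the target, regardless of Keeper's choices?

A0 = {6}
A1: add {5} — 5 (Runner) has 5→6.
A2: add {2, 4} — 2 (Runner) has 2→5; 4 (Keeper): all of {5, 6} already in.
A3: add {1, 3} — 1 (Runner) has 1→2; 3 (Keeper): all of {4, 5, 6} already in.
3 enters the attractor at level 3, so Runner can force the target in 3 moves from there.

3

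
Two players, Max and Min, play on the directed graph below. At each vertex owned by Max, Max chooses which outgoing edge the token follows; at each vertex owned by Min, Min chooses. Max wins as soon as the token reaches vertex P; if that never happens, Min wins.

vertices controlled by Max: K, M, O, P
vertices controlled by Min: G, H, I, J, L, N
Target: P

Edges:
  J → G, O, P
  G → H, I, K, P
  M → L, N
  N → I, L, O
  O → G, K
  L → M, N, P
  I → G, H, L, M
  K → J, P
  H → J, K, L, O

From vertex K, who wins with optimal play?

A0 = {P}
A1: add {K} — K (Max) has K→P.
K ∈ A1, so Max can force the target.

Max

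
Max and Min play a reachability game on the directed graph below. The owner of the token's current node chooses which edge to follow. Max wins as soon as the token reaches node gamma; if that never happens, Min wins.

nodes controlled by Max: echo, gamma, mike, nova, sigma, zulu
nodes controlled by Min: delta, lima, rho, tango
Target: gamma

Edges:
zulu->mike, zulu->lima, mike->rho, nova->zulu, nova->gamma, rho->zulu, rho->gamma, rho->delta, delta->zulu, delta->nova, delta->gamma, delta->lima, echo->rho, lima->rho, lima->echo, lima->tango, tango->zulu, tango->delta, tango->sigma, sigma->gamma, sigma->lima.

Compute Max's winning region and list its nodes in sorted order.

gamma, nova, sigma

A0 = {gamma}
A1: add {nova, sigma} — nova (Max) has nova→gamma; sigma (Max) has sigma→gamma.
A2 = A1; e.g. zulu (Max) has no edge into A1. Fixed point.
Max's winning region = {gamma, nova, sigma}.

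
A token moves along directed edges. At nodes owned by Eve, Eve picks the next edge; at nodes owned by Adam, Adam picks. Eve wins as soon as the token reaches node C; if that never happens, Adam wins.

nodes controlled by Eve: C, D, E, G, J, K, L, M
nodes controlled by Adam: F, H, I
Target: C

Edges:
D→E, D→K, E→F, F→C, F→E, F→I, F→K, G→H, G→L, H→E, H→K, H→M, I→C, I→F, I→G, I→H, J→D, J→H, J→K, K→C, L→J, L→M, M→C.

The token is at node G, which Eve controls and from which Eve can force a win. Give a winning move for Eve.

A0 = {C}
A1: add {K, M} — K (Eve) has K→C; M (Eve) has M→C.
A2: add {D, J, L} — D (Eve) has D→K; J (Eve) has J→K; L (Eve) has L→M.
A3: add {G} — G (Eve) has G→L.
A4 = A3; e.g. E (Eve) has no edge into A3. Fixed point.
From G, successor L is in the attractor (rank 2); the other successor H is not.

L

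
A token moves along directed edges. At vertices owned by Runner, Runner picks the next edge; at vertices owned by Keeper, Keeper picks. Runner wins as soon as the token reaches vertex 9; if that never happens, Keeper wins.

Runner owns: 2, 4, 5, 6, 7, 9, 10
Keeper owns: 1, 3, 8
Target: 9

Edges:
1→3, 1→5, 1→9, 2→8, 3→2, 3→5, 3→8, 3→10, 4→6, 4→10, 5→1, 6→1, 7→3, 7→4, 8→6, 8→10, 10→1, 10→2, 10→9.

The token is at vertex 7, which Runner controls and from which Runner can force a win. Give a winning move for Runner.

4

A0 = {9}
A1: add {10} — 10 (Runner) has 10→9.
A2: add {4} — 4 (Runner) has 4→10.
A3: add {7} — 7 (Runner) has 7→4.
A4 = A3; e.g. 1 (Keeper) can still go to 3. Fixed point.
From 7, successor 4 is in the attractor (rank 2); the other successor 3 is not.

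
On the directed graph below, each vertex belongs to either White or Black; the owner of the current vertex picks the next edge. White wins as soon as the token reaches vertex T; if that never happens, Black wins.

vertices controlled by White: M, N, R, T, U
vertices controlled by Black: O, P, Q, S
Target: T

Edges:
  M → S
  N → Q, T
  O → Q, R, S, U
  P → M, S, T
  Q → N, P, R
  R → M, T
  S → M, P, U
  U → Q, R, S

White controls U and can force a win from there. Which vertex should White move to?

R

A0 = {T}
A1: add {N, R} — N (White) has N→T; R (White) has R→T.
A2: add {U} — U (White) has U→R.
A3 = A2; e.g. M (White) has no edge into A2. Fixed point.
From U, successor R is in the attractor (rank 1); the other successors Q, S are not.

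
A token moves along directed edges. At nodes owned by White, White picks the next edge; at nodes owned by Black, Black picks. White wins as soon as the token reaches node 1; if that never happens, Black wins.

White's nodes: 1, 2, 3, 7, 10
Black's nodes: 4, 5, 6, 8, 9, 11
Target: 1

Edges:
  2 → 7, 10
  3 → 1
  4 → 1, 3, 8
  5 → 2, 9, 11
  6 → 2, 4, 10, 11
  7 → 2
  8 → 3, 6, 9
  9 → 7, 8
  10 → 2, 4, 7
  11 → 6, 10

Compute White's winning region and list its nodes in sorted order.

A0 = {1}
A1: add {3} — 3 (White) has 3→1.
A2 = A1; e.g. 2 (White) has no edge into A1. Fixed point.
White's winning region = {1, 3}.

1, 3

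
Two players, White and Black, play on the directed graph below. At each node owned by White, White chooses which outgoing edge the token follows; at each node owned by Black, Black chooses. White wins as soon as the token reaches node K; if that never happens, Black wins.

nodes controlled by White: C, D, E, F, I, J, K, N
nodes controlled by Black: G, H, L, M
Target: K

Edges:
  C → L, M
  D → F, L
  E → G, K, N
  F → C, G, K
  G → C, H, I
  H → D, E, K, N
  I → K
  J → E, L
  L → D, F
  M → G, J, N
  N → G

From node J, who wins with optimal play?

White

A0 = {K}
A1: add {E, F, I} — E (White) has E→K; F (White) has F→K; I (White) has I→K.
A2: add {D, J} — D (White) has D→F; J (White) has J→E.
J ∈ A2, so White can force the target.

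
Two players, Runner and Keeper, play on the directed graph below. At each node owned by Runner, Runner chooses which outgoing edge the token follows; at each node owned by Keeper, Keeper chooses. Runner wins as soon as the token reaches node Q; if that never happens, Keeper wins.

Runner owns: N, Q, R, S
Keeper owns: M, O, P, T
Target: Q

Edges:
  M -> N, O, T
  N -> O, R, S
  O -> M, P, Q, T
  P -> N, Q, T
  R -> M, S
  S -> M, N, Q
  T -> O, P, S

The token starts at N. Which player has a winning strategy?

A0 = {Q}
A1: add {S} — S (Runner) has S→Q.
A2: add {N, R} — N (Runner) has N→S; R (Runner) has R→S.
A3 = A2; e.g. M (Keeper) can still go to O. Fixed point.
N ∈ A2, so Runner can force the target.

Runner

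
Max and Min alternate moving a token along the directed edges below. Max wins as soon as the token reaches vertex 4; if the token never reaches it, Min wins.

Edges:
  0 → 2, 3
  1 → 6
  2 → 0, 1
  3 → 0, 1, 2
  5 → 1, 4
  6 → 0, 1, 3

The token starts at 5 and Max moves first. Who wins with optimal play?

Max

Track states (vertex, player-to-move).
A0 = {(4,Max), (4,Min)}
A1: add {(5,Max)}.
(5,Max) ∈ A1 ⇒ Max forces the target.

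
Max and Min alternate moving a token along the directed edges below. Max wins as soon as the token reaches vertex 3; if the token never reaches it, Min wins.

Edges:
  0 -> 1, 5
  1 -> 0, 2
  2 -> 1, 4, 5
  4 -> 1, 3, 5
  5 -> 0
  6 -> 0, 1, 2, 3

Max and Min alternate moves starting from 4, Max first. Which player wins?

Max

Track states (vertex, player-to-move).
A0 = {(3,Max), (3,Min)}
A1: add {(4,Max), (6,Max)}.
(4,Max) ∈ A1 ⇒ Max forces the target.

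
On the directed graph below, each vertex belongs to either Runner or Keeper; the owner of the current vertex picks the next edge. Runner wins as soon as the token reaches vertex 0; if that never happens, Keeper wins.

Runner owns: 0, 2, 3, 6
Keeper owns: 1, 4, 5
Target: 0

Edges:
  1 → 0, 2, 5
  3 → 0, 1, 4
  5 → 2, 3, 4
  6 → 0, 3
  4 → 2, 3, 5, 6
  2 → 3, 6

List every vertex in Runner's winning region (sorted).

A0 = {0}
A1: add {3, 6} — 3 (Runner) has 3→0; 6 (Runner) has 6→0.
A2: add {2} — 2 (Runner) has 2→3.
A3 = A2; e.g. 1 (Keeper) can still go to 5. Fixed point.
Runner's winning region = {0, 2, 3, 6}.

0, 2, 3, 6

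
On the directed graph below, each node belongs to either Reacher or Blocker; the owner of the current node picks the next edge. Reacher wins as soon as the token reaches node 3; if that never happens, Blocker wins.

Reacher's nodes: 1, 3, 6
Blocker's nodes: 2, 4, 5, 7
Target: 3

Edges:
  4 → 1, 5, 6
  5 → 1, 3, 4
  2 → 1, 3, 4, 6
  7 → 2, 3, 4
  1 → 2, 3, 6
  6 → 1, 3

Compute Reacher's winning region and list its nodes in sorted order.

1, 3, 6

A0 = {3}
A1: add {1, 6} — 1 (Reacher) has 1→3; 6 (Reacher) has 6→3.
A2 = A1; e.g. 2 (Blocker) can still go to 4. Fixed point.
Reacher's winning region = {1, 3, 6}.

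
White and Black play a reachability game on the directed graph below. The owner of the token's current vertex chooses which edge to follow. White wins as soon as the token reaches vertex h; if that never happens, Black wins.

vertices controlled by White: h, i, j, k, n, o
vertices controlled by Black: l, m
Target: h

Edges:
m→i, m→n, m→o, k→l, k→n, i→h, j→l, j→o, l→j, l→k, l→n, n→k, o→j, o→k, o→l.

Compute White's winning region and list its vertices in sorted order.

A0 = {h}
A1: add {i} — i (White) has i→h.
A2 = A1; e.g. j (White) has no edge into A1. Fixed point.
White's winning region = {h, i}.

h, i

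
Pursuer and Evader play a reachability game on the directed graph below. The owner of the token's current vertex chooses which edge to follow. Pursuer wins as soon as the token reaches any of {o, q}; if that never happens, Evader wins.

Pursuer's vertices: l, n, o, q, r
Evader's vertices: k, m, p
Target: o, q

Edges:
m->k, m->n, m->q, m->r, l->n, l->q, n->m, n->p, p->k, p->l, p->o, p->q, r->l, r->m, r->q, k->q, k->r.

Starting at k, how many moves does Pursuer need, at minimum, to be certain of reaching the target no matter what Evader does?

2

A0 = {o, q}
A1: add {l, r} — l (Pursuer) has l→q; r (Pursuer) has r→q.
A2: add {k} — k (Evader): all of {q, r} already in.
k enters the attractor at level 2, so Pursuer can force the target in 2 moves from there.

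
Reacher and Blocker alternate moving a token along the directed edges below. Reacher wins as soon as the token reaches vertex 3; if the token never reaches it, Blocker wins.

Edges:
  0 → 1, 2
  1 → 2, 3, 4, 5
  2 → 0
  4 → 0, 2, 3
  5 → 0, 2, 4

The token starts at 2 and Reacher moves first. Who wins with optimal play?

Track states (vertex, player-to-move).
A0 = {(3,Reacher), (3,Blocker)}
A1: add {(1,Reacher), (4,Reacher)}.
A2 = A1; e.g. (0,Reacher) stays out. (2,Reacher) never enters ⇒ Blocker avoids the target.

Blocker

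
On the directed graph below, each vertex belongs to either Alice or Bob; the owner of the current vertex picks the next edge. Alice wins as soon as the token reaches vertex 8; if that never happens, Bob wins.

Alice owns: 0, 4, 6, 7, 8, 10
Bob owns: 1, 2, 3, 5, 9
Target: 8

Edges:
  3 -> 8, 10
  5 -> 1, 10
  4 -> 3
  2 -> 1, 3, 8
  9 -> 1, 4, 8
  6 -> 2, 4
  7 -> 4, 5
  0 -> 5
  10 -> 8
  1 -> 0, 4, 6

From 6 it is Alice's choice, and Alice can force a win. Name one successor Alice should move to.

4

A0 = {8}
A1: add {10} — 10 (Alice) has 10→8.
A2: add {3} — 3 (Bob): all of {8, 10} already in.
A3: add {4} — 4 (Alice) has 4→3.
A4: add {6, 7} — 6 (Alice) has 6→4; 7 (Alice) has 7→4.
A5 = A4; e.g. 0 (Alice) has no edge into A4. Fixed point.
From 6, successor 4 is in the attractor (rank 3); the other successor 2 is not.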